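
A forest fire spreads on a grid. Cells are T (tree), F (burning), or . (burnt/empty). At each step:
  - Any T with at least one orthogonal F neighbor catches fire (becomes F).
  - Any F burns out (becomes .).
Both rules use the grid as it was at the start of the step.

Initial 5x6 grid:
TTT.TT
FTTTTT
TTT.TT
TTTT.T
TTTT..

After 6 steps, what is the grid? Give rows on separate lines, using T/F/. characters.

Step 1: 3 trees catch fire, 1 burn out
  FTT.TT
  .FTTTT
  FTT.TT
  TTTT.T
  TTTT..
Step 2: 4 trees catch fire, 3 burn out
  .FT.TT
  ..FTTT
  .FT.TT
  FTTT.T
  TTTT..
Step 3: 5 trees catch fire, 4 burn out
  ..F.TT
  ...FTT
  ..F.TT
  .FTT.T
  FTTT..
Step 4: 3 trees catch fire, 5 burn out
  ....TT
  ....FT
  ....TT
  ..FT.T
  .FTT..
Step 5: 5 trees catch fire, 3 burn out
  ....FT
  .....F
  ....FT
  ...F.T
  ..FT..
Step 6: 3 trees catch fire, 5 burn out
  .....F
  ......
  .....F
  .....T
  ...F..

.....F
......
.....F
.....T
...F..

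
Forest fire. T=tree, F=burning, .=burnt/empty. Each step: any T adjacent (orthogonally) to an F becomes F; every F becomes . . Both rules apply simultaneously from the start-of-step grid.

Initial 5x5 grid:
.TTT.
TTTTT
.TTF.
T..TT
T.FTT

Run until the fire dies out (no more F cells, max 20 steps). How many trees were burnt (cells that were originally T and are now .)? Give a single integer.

Step 1: +4 fires, +2 burnt (F count now 4)
Step 2: +6 fires, +4 burnt (F count now 6)
Step 3: +2 fires, +6 burnt (F count now 2)
Step 4: +2 fires, +2 burnt (F count now 2)
Step 5: +0 fires, +2 burnt (F count now 0)
Fire out after step 5
Initially T: 16, now '.': 23
Total burnt (originally-T cells now '.'): 14

Answer: 14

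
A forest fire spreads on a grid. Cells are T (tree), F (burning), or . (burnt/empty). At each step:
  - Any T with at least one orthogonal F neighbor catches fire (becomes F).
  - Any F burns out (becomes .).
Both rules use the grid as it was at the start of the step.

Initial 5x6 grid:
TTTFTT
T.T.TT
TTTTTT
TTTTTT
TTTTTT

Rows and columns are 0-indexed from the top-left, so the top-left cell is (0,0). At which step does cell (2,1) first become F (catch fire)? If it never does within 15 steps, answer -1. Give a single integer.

Step 1: cell (2,1)='T' (+2 fires, +1 burnt)
Step 2: cell (2,1)='T' (+4 fires, +2 burnt)
Step 3: cell (2,1)='T' (+4 fires, +4 burnt)
Step 4: cell (2,1)='F' (+6 fires, +4 burnt)
  -> target ignites at step 4
Step 5: cell (2,1)='.' (+6 fires, +6 burnt)
Step 6: cell (2,1)='.' (+4 fires, +6 burnt)
Step 7: cell (2,1)='.' (+1 fires, +4 burnt)
Step 8: cell (2,1)='.' (+0 fires, +1 burnt)
  fire out at step 8

4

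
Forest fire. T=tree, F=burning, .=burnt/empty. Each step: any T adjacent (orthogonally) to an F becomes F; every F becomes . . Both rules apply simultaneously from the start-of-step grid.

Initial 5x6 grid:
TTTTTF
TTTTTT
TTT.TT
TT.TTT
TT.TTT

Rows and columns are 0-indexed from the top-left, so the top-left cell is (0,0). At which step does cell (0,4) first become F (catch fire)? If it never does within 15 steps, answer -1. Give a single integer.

Step 1: cell (0,4)='F' (+2 fires, +1 burnt)
  -> target ignites at step 1
Step 2: cell (0,4)='.' (+3 fires, +2 burnt)
Step 3: cell (0,4)='.' (+4 fires, +3 burnt)
Step 4: cell (0,4)='.' (+4 fires, +4 burnt)
Step 5: cell (0,4)='.' (+5 fires, +4 burnt)
Step 6: cell (0,4)='.' (+3 fires, +5 burnt)
Step 7: cell (0,4)='.' (+2 fires, +3 burnt)
Step 8: cell (0,4)='.' (+2 fires, +2 burnt)
Step 9: cell (0,4)='.' (+1 fires, +2 burnt)
Step 10: cell (0,4)='.' (+0 fires, +1 burnt)
  fire out at step 10

1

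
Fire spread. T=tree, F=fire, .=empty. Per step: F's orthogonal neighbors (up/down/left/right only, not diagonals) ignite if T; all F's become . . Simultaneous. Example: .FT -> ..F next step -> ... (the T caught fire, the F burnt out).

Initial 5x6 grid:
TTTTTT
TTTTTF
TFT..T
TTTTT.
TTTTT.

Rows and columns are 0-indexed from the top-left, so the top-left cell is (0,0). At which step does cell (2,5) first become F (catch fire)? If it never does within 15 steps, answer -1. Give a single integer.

Step 1: cell (2,5)='F' (+7 fires, +2 burnt)
  -> target ignites at step 1
Step 2: cell (2,5)='.' (+8 fires, +7 burnt)
Step 3: cell (2,5)='.' (+6 fires, +8 burnt)
Step 4: cell (2,5)='.' (+2 fires, +6 burnt)
Step 5: cell (2,5)='.' (+1 fires, +2 burnt)
Step 6: cell (2,5)='.' (+0 fires, +1 burnt)
  fire out at step 6

1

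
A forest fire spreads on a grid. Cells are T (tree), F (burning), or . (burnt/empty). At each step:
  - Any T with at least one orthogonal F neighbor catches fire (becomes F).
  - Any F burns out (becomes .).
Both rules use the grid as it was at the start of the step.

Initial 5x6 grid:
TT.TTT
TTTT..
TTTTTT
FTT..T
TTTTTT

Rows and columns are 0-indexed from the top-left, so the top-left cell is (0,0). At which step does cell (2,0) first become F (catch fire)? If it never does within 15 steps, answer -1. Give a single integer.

Step 1: cell (2,0)='F' (+3 fires, +1 burnt)
  -> target ignites at step 1
Step 2: cell (2,0)='.' (+4 fires, +3 burnt)
Step 3: cell (2,0)='.' (+4 fires, +4 burnt)
Step 4: cell (2,0)='.' (+4 fires, +4 burnt)
Step 5: cell (2,0)='.' (+3 fires, +4 burnt)
Step 6: cell (2,0)='.' (+3 fires, +3 burnt)
Step 7: cell (2,0)='.' (+2 fires, +3 burnt)
Step 8: cell (2,0)='.' (+1 fires, +2 burnt)
Step 9: cell (2,0)='.' (+0 fires, +1 burnt)
  fire out at step 9

1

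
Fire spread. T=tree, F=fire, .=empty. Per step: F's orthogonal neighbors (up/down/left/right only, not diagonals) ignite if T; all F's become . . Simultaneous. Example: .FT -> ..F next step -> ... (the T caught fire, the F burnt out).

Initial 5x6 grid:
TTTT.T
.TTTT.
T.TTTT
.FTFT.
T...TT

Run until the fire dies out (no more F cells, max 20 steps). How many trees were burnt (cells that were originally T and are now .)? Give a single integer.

Answer: 16

Derivation:
Step 1: +3 fires, +2 burnt (F count now 3)
Step 2: +4 fires, +3 burnt (F count now 4)
Step 3: +5 fires, +4 burnt (F count now 5)
Step 4: +2 fires, +5 burnt (F count now 2)
Step 5: +1 fires, +2 burnt (F count now 1)
Step 6: +1 fires, +1 burnt (F count now 1)
Step 7: +0 fires, +1 burnt (F count now 0)
Fire out after step 7
Initially T: 19, now '.': 27
Total burnt (originally-T cells now '.'): 16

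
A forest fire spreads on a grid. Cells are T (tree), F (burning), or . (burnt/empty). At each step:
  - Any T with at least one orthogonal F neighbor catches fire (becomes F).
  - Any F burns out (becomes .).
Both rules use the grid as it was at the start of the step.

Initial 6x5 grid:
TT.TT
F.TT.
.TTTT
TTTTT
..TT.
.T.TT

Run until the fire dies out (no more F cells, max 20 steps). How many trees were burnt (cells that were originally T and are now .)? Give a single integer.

Step 1: +1 fires, +1 burnt (F count now 1)
Step 2: +1 fires, +1 burnt (F count now 1)
Step 3: +0 fires, +1 burnt (F count now 0)
Fire out after step 3
Initially T: 20, now '.': 12
Total burnt (originally-T cells now '.'): 2

Answer: 2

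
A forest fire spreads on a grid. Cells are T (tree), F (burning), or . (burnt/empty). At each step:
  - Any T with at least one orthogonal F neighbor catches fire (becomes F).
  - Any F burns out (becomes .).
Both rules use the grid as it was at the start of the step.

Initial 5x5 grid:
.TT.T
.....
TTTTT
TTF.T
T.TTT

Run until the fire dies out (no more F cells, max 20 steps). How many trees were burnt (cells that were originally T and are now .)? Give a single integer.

Step 1: +3 fires, +1 burnt (F count now 3)
Step 2: +4 fires, +3 burnt (F count now 4)
Step 3: +4 fires, +4 burnt (F count now 4)
Step 4: +1 fires, +4 burnt (F count now 1)
Step 5: +0 fires, +1 burnt (F count now 0)
Fire out after step 5
Initially T: 15, now '.': 22
Total burnt (originally-T cells now '.'): 12

Answer: 12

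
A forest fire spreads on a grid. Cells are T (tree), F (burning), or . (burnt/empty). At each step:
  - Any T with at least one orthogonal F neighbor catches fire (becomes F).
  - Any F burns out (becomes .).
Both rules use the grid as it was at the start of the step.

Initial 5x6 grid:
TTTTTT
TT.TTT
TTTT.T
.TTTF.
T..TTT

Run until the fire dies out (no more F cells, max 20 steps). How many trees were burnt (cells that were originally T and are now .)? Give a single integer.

Answer: 22

Derivation:
Step 1: +2 fires, +1 burnt (F count now 2)
Step 2: +4 fires, +2 burnt (F count now 4)
Step 3: +3 fires, +4 burnt (F count now 3)
Step 4: +3 fires, +3 burnt (F count now 3)
Step 5: +5 fires, +3 burnt (F count now 5)
Step 6: +4 fires, +5 burnt (F count now 4)
Step 7: +1 fires, +4 burnt (F count now 1)
Step 8: +0 fires, +1 burnt (F count now 0)
Fire out after step 8
Initially T: 23, now '.': 29
Total burnt (originally-T cells now '.'): 22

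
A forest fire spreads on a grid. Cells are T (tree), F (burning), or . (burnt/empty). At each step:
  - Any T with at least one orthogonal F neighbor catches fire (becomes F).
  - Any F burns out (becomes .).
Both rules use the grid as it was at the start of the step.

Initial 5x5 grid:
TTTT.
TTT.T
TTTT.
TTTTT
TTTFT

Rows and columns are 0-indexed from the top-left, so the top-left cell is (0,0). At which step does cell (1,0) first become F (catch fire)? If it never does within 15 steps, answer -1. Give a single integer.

Step 1: cell (1,0)='T' (+3 fires, +1 burnt)
Step 2: cell (1,0)='T' (+4 fires, +3 burnt)
Step 3: cell (1,0)='T' (+3 fires, +4 burnt)
Step 4: cell (1,0)='T' (+3 fires, +3 burnt)
Step 5: cell (1,0)='T' (+3 fires, +3 burnt)
Step 6: cell (1,0)='F' (+3 fires, +3 burnt)
  -> target ignites at step 6
Step 7: cell (1,0)='.' (+1 fires, +3 burnt)
Step 8: cell (1,0)='.' (+0 fires, +1 burnt)
  fire out at step 8

6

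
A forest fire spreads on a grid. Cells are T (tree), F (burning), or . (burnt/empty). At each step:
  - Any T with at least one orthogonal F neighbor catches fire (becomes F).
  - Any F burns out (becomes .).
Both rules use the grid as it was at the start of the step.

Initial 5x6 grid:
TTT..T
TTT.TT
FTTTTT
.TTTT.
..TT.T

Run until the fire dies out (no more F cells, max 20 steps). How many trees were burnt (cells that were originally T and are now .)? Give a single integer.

Step 1: +2 fires, +1 burnt (F count now 2)
Step 2: +4 fires, +2 burnt (F count now 4)
Step 3: +4 fires, +4 burnt (F count now 4)
Step 4: +4 fires, +4 burnt (F count now 4)
Step 5: +4 fires, +4 burnt (F count now 4)
Step 6: +1 fires, +4 burnt (F count now 1)
Step 7: +1 fires, +1 burnt (F count now 1)
Step 8: +0 fires, +1 burnt (F count now 0)
Fire out after step 8
Initially T: 21, now '.': 29
Total burnt (originally-T cells now '.'): 20

Answer: 20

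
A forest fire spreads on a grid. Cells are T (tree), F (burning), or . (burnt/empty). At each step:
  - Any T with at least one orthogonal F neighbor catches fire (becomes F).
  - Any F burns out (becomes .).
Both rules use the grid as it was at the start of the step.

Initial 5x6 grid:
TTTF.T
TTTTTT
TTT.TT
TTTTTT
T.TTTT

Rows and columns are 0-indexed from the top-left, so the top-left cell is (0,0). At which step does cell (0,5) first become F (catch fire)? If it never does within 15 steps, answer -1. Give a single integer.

Step 1: cell (0,5)='T' (+2 fires, +1 burnt)
Step 2: cell (0,5)='T' (+3 fires, +2 burnt)
Step 3: cell (0,5)='T' (+5 fires, +3 burnt)
Step 4: cell (0,5)='F' (+6 fires, +5 burnt)
  -> target ignites at step 4
Step 5: cell (0,5)='.' (+6 fires, +6 burnt)
Step 6: cell (0,5)='.' (+3 fires, +6 burnt)
Step 7: cell (0,5)='.' (+1 fires, +3 burnt)
Step 8: cell (0,5)='.' (+0 fires, +1 burnt)
  fire out at step 8

4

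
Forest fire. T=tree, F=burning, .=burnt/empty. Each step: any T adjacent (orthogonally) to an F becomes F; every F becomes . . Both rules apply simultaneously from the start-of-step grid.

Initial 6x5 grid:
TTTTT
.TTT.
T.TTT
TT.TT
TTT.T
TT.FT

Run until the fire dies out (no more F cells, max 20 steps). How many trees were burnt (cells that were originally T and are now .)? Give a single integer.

Answer: 15

Derivation:
Step 1: +1 fires, +1 burnt (F count now 1)
Step 2: +1 fires, +1 burnt (F count now 1)
Step 3: +1 fires, +1 burnt (F count now 1)
Step 4: +2 fires, +1 burnt (F count now 2)
Step 5: +1 fires, +2 burnt (F count now 1)
Step 6: +2 fires, +1 burnt (F count now 2)
Step 7: +2 fires, +2 burnt (F count now 2)
Step 8: +3 fires, +2 burnt (F count now 3)
Step 9: +1 fires, +3 burnt (F count now 1)
Step 10: +1 fires, +1 burnt (F count now 1)
Step 11: +0 fires, +1 burnt (F count now 0)
Fire out after step 11
Initially T: 23, now '.': 22
Total burnt (originally-T cells now '.'): 15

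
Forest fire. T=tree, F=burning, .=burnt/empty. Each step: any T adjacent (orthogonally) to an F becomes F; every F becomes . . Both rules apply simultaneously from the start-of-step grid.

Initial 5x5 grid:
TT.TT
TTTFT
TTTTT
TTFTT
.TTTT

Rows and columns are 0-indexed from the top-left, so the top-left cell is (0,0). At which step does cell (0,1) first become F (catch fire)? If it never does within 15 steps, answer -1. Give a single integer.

Step 1: cell (0,1)='T' (+8 fires, +2 burnt)
Step 2: cell (0,1)='T' (+8 fires, +8 burnt)
Step 3: cell (0,1)='F' (+4 fires, +8 burnt)
  -> target ignites at step 3
Step 4: cell (0,1)='.' (+1 fires, +4 burnt)
Step 5: cell (0,1)='.' (+0 fires, +1 burnt)
  fire out at step 5

3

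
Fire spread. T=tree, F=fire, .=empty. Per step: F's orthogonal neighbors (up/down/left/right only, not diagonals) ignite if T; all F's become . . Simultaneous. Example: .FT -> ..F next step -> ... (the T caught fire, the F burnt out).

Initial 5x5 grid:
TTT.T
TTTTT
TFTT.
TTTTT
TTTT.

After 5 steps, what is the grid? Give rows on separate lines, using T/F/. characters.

Step 1: 4 trees catch fire, 1 burn out
  TTT.T
  TFTTT
  F.FT.
  TFTTT
  TTTT.
Step 2: 7 trees catch fire, 4 burn out
  TFT.T
  F.FTT
  ...F.
  F.FTT
  TFTT.
Step 3: 6 trees catch fire, 7 burn out
  F.F.T
  ...FT
  .....
  ...FT
  F.FT.
Step 4: 3 trees catch fire, 6 burn out
  ....T
  ....F
  .....
  ....F
  ...F.
Step 5: 1 trees catch fire, 3 burn out
  ....F
  .....
  .....
  .....
  .....

....F
.....
.....
.....
.....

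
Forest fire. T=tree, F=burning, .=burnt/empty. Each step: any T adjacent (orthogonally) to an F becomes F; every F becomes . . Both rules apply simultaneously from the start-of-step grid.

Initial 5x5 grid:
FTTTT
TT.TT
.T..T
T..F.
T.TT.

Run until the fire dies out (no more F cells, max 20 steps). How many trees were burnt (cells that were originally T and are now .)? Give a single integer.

Step 1: +3 fires, +2 burnt (F count now 3)
Step 2: +3 fires, +3 burnt (F count now 3)
Step 3: +2 fires, +3 burnt (F count now 2)
Step 4: +2 fires, +2 burnt (F count now 2)
Step 5: +1 fires, +2 burnt (F count now 1)
Step 6: +1 fires, +1 burnt (F count now 1)
Step 7: +0 fires, +1 burnt (F count now 0)
Fire out after step 7
Initially T: 14, now '.': 23
Total burnt (originally-T cells now '.'): 12

Answer: 12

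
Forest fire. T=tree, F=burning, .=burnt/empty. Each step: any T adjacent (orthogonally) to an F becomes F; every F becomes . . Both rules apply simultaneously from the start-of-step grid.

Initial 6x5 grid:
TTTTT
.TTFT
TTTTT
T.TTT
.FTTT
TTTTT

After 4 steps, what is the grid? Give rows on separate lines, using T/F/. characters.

Step 1: 6 trees catch fire, 2 burn out
  TTTFT
  .TF.F
  TTTFT
  T.TTT
  ..FTT
  TFTTT
Step 2: 10 trees catch fire, 6 burn out
  TTF.F
  .F...
  TTF.F
  T.FFT
  ...FT
  F.FTT
Step 3: 5 trees catch fire, 10 burn out
  TF...
  .....
  TF...
  T...F
  ....F
  ...FT
Step 4: 3 trees catch fire, 5 burn out
  F....
  .....
  F....
  T....
  .....
  ....F

F....
.....
F....
T....
.....
....F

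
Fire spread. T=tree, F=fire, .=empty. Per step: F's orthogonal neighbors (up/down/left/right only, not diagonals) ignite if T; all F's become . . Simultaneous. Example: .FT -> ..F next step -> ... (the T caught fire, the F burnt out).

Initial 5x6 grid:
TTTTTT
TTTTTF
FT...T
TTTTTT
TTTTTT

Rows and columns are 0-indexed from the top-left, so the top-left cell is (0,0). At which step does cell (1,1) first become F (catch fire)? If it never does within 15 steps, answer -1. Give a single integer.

Step 1: cell (1,1)='T' (+6 fires, +2 burnt)
Step 2: cell (1,1)='F' (+7 fires, +6 burnt)
  -> target ignites at step 2
Step 3: cell (1,1)='.' (+7 fires, +7 burnt)
Step 4: cell (1,1)='.' (+4 fires, +7 burnt)
Step 5: cell (1,1)='.' (+1 fires, +4 burnt)
Step 6: cell (1,1)='.' (+0 fires, +1 burnt)
  fire out at step 6

2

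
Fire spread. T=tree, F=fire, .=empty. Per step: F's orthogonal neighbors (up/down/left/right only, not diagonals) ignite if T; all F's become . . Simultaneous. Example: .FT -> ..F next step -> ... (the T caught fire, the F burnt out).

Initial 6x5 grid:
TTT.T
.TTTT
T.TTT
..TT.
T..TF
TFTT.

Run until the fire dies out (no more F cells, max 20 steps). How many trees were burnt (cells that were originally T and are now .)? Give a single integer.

Step 1: +3 fires, +2 burnt (F count now 3)
Step 2: +3 fires, +3 burnt (F count now 3)
Step 3: +2 fires, +3 burnt (F count now 2)
Step 4: +3 fires, +2 burnt (F count now 3)
Step 5: +2 fires, +3 burnt (F count now 2)
Step 6: +3 fires, +2 burnt (F count now 3)
Step 7: +1 fires, +3 burnt (F count now 1)
Step 8: +1 fires, +1 burnt (F count now 1)
Step 9: +0 fires, +1 burnt (F count now 0)
Fire out after step 9
Initially T: 19, now '.': 29
Total burnt (originally-T cells now '.'): 18

Answer: 18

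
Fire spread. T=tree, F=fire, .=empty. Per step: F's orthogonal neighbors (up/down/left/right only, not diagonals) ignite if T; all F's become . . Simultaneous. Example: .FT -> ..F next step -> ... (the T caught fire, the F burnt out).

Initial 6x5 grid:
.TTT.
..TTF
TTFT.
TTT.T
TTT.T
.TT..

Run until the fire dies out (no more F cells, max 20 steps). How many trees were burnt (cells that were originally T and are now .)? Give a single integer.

Answer: 16

Derivation:
Step 1: +5 fires, +2 burnt (F count now 5)
Step 2: +5 fires, +5 burnt (F count now 5)
Step 3: +4 fires, +5 burnt (F count now 4)
Step 4: +2 fires, +4 burnt (F count now 2)
Step 5: +0 fires, +2 burnt (F count now 0)
Fire out after step 5
Initially T: 18, now '.': 28
Total burnt (originally-T cells now '.'): 16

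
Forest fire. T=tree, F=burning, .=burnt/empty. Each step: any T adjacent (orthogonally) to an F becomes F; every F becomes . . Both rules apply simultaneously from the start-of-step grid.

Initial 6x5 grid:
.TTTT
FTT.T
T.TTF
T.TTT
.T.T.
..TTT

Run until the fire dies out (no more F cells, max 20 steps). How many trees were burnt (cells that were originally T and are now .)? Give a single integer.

Step 1: +5 fires, +2 burnt (F count now 5)
Step 2: +6 fires, +5 burnt (F count now 6)
Step 3: +4 fires, +6 burnt (F count now 4)
Step 4: +1 fires, +4 burnt (F count now 1)
Step 5: +2 fires, +1 burnt (F count now 2)
Step 6: +0 fires, +2 burnt (F count now 0)
Fire out after step 6
Initially T: 19, now '.': 29
Total burnt (originally-T cells now '.'): 18

Answer: 18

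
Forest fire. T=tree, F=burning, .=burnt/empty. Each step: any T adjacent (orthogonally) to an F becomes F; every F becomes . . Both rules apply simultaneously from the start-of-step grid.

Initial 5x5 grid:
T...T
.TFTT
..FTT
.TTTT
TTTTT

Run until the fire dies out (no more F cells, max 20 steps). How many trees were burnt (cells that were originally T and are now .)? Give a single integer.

Answer: 15

Derivation:
Step 1: +4 fires, +2 burnt (F count now 4)
Step 2: +5 fires, +4 burnt (F count now 5)
Step 3: +4 fires, +5 burnt (F count now 4)
Step 4: +2 fires, +4 burnt (F count now 2)
Step 5: +0 fires, +2 burnt (F count now 0)
Fire out after step 5
Initially T: 16, now '.': 24
Total burnt (originally-T cells now '.'): 15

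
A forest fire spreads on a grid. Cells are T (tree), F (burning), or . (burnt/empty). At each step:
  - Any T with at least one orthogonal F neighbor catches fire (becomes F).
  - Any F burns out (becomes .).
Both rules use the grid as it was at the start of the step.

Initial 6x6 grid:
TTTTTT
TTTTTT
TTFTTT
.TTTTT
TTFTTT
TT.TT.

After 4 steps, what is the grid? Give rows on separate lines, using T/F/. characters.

Step 1: 6 trees catch fire, 2 burn out
  TTTTTT
  TTFTTT
  TF.FTT
  .TFTTT
  TF.FTT
  TT.TT.
Step 2: 11 trees catch fire, 6 burn out
  TTFTTT
  TF.FTT
  F...FT
  .F.FTT
  F...FT
  TF.FT.
Step 3: 9 trees catch fire, 11 burn out
  TF.FTT
  F...FT
  .....F
  ....FT
  .....F
  F...F.
Step 4: 4 trees catch fire, 9 burn out
  F...FT
  .....F
  ......
  .....F
  ......
  ......

F...FT
.....F
......
.....F
......
......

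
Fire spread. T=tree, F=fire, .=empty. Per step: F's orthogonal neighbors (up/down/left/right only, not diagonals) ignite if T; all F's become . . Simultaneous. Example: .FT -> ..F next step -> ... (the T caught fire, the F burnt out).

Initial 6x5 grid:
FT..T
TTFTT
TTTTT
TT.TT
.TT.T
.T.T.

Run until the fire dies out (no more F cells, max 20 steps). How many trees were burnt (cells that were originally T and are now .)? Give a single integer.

Step 1: +5 fires, +2 burnt (F count now 5)
Step 2: +4 fires, +5 burnt (F count now 4)
Step 3: +5 fires, +4 burnt (F count now 5)
Step 4: +2 fires, +5 burnt (F count now 2)
Step 5: +3 fires, +2 burnt (F count now 3)
Step 6: +0 fires, +3 burnt (F count now 0)
Fire out after step 6
Initially T: 20, now '.': 29
Total burnt (originally-T cells now '.'): 19

Answer: 19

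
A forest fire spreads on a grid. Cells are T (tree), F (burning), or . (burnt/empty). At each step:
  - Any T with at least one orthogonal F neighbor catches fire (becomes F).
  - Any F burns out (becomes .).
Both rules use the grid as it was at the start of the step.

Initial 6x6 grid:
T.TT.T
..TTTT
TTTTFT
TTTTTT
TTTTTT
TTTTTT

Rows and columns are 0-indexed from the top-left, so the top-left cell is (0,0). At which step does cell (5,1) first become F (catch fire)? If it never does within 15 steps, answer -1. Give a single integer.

Step 1: cell (5,1)='T' (+4 fires, +1 burnt)
Step 2: cell (5,1)='T' (+6 fires, +4 burnt)
Step 3: cell (5,1)='T' (+8 fires, +6 burnt)
Step 4: cell (5,1)='T' (+6 fires, +8 burnt)
Step 5: cell (5,1)='T' (+3 fires, +6 burnt)
Step 6: cell (5,1)='F' (+2 fires, +3 burnt)
  -> target ignites at step 6
Step 7: cell (5,1)='.' (+1 fires, +2 burnt)
Step 8: cell (5,1)='.' (+0 fires, +1 burnt)
  fire out at step 8

6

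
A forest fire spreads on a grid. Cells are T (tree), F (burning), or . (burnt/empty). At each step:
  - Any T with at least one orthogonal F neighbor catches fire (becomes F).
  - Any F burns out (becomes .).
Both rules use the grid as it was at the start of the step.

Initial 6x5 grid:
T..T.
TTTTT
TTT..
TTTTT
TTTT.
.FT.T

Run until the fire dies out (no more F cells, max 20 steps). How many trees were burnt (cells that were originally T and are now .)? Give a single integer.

Step 1: +2 fires, +1 burnt (F count now 2)
Step 2: +3 fires, +2 burnt (F count now 3)
Step 3: +4 fires, +3 burnt (F count now 4)
Step 4: +4 fires, +4 burnt (F count now 4)
Step 5: +3 fires, +4 burnt (F count now 3)
Step 6: +2 fires, +3 burnt (F count now 2)
Step 7: +2 fires, +2 burnt (F count now 2)
Step 8: +0 fires, +2 burnt (F count now 0)
Fire out after step 8
Initially T: 21, now '.': 29
Total burnt (originally-T cells now '.'): 20

Answer: 20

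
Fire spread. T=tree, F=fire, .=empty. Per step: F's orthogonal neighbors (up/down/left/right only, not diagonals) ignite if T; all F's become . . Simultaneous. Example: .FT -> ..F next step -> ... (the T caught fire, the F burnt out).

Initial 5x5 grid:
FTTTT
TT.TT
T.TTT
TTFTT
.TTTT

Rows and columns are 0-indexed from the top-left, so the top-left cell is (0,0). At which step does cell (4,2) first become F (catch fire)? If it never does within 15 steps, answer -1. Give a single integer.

Step 1: cell (4,2)='F' (+6 fires, +2 burnt)
  -> target ignites at step 1
Step 2: cell (4,2)='.' (+8 fires, +6 burnt)
Step 3: cell (4,2)='.' (+4 fires, +8 burnt)
Step 4: cell (4,2)='.' (+2 fires, +4 burnt)
Step 5: cell (4,2)='.' (+0 fires, +2 burnt)
  fire out at step 5

1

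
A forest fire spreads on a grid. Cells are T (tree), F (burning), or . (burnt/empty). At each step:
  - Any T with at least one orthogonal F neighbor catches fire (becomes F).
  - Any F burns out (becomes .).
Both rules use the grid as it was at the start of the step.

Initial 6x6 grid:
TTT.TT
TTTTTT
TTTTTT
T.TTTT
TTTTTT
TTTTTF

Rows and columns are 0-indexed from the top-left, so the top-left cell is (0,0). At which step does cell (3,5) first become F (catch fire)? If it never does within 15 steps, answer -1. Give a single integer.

Step 1: cell (3,5)='T' (+2 fires, +1 burnt)
Step 2: cell (3,5)='F' (+3 fires, +2 burnt)
  -> target ignites at step 2
Step 3: cell (3,5)='.' (+4 fires, +3 burnt)
Step 4: cell (3,5)='.' (+5 fires, +4 burnt)
Step 5: cell (3,5)='.' (+6 fires, +5 burnt)
Step 6: cell (3,5)='.' (+4 fires, +6 burnt)
Step 7: cell (3,5)='.' (+3 fires, +4 burnt)
Step 8: cell (3,5)='.' (+3 fires, +3 burnt)
Step 9: cell (3,5)='.' (+2 fires, +3 burnt)
Step 10: cell (3,5)='.' (+1 fires, +2 burnt)
Step 11: cell (3,5)='.' (+0 fires, +1 burnt)
  fire out at step 11

2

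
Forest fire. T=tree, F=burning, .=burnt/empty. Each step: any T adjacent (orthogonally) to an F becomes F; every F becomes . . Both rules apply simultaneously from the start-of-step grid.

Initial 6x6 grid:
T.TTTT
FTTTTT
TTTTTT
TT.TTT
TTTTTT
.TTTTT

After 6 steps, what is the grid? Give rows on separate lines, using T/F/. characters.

Step 1: 3 trees catch fire, 1 burn out
  F.TTTT
  .FTTTT
  FTTTTT
  TT.TTT
  TTTTTT
  .TTTTT
Step 2: 3 trees catch fire, 3 burn out
  ..TTTT
  ..FTTT
  .FTTTT
  FT.TTT
  TTTTTT
  .TTTTT
Step 3: 5 trees catch fire, 3 burn out
  ..FTTT
  ...FTT
  ..FTTT
  .F.TTT
  FTTTTT
  .TTTTT
Step 4: 4 trees catch fire, 5 burn out
  ...FTT
  ....FT
  ...FTT
  ...TTT
  .FTTTT
  .TTTTT
Step 5: 6 trees catch fire, 4 burn out
  ....FT
  .....F
  ....FT
  ...FTT
  ..FTTT
  .FTTTT
Step 6: 5 trees catch fire, 6 burn out
  .....F
  ......
  .....F
  ....FT
  ...FTT
  ..FTTT

.....F
......
.....F
....FT
...FTT
..FTTT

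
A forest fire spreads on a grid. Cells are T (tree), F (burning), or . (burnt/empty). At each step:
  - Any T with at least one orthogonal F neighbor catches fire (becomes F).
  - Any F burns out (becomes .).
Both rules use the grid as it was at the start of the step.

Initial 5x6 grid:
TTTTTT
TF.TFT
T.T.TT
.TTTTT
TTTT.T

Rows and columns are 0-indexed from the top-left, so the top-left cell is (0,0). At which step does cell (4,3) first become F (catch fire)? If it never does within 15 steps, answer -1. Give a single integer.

Step 1: cell (4,3)='T' (+6 fires, +2 burnt)
Step 2: cell (4,3)='T' (+7 fires, +6 burnt)
Step 3: cell (4,3)='T' (+2 fires, +7 burnt)
Step 4: cell (4,3)='F' (+3 fires, +2 burnt)
  -> target ignites at step 4
Step 5: cell (4,3)='.' (+3 fires, +3 burnt)
Step 6: cell (4,3)='.' (+1 fires, +3 burnt)
Step 7: cell (4,3)='.' (+1 fires, +1 burnt)
Step 8: cell (4,3)='.' (+0 fires, +1 burnt)
  fire out at step 8

4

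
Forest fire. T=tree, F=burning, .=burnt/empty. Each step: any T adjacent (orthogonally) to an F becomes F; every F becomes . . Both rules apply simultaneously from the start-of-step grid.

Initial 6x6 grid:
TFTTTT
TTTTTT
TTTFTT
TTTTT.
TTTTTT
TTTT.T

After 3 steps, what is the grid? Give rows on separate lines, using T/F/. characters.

Step 1: 7 trees catch fire, 2 burn out
  F.FTTT
  TFTFTT
  TTF.FT
  TTTFT.
  TTTTTT
  TTTT.T
Step 2: 9 trees catch fire, 7 burn out
  ...FTT
  F.F.FT
  TF...F
  TTF.F.
  TTTFTT
  TTTT.T
Step 3: 7 trees catch fire, 9 burn out
  ....FT
  .....F
  F.....
  TF....
  TTF.FT
  TTTF.T

....FT
.....F
F.....
TF....
TTF.FT
TTTF.T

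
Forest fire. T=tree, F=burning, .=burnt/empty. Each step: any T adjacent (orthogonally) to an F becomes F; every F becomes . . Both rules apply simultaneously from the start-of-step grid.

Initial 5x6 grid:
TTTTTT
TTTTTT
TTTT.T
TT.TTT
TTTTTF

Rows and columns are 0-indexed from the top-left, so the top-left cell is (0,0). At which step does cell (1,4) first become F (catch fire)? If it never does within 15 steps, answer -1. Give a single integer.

Step 1: cell (1,4)='T' (+2 fires, +1 burnt)
Step 2: cell (1,4)='T' (+3 fires, +2 burnt)
Step 3: cell (1,4)='T' (+3 fires, +3 burnt)
Step 4: cell (1,4)='F' (+4 fires, +3 burnt)
  -> target ignites at step 4
Step 5: cell (1,4)='.' (+5 fires, +4 burnt)
Step 6: cell (1,4)='.' (+4 fires, +5 burnt)
Step 7: cell (1,4)='.' (+3 fires, +4 burnt)
Step 8: cell (1,4)='.' (+2 fires, +3 burnt)
Step 9: cell (1,4)='.' (+1 fires, +2 burnt)
Step 10: cell (1,4)='.' (+0 fires, +1 burnt)
  fire out at step 10

4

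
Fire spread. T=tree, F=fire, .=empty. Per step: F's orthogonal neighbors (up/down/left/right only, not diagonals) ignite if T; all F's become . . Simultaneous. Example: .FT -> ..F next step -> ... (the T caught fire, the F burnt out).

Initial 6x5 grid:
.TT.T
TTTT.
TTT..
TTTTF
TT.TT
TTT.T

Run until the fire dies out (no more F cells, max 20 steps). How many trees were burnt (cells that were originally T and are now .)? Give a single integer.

Answer: 21

Derivation:
Step 1: +2 fires, +1 burnt (F count now 2)
Step 2: +3 fires, +2 burnt (F count now 3)
Step 3: +2 fires, +3 burnt (F count now 2)
Step 4: +4 fires, +2 burnt (F count now 4)
Step 5: +6 fires, +4 burnt (F count now 6)
Step 6: +4 fires, +6 burnt (F count now 4)
Step 7: +0 fires, +4 burnt (F count now 0)
Fire out after step 7
Initially T: 22, now '.': 29
Total burnt (originally-T cells now '.'): 21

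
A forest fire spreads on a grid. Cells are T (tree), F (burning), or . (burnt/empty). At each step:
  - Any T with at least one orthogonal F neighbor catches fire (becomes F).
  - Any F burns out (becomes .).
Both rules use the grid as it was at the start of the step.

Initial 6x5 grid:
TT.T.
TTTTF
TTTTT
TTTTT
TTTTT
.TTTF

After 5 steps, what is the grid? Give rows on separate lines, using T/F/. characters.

Step 1: 4 trees catch fire, 2 burn out
  TT.T.
  TTTF.
  TTTTF
  TTTTT
  TTTTF
  .TTF.
Step 2: 6 trees catch fire, 4 burn out
  TT.F.
  TTF..
  TTTF.
  TTTTF
  TTTF.
  .TF..
Step 3: 5 trees catch fire, 6 burn out
  TT...
  TF...
  TTF..
  TTTF.
  TTF..
  .F...
Step 4: 5 trees catch fire, 5 burn out
  TF...
  F....
  TF...
  TTF..
  TF...
  .....
Step 5: 4 trees catch fire, 5 burn out
  F....
  .....
  F....
  TF...
  F....
  .....

F....
.....
F....
TF...
F....
.....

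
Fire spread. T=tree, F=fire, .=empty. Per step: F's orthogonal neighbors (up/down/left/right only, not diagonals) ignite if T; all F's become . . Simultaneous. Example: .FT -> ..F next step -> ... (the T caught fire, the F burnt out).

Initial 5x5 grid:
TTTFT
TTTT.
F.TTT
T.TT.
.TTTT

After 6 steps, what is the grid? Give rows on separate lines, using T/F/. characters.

Step 1: 5 trees catch fire, 2 burn out
  TTF.F
  FTTF.
  ..TTT
  F.TT.
  .TTTT
Step 2: 5 trees catch fire, 5 burn out
  FF...
  .FF..
  ..TFT
  ..TT.
  .TTTT
Step 3: 3 trees catch fire, 5 burn out
  .....
  .....
  ..F.F
  ..TF.
  .TTTT
Step 4: 2 trees catch fire, 3 burn out
  .....
  .....
  .....
  ..F..
  .TTFT
Step 5: 2 trees catch fire, 2 burn out
  .....
  .....
  .....
  .....
  .TF.F
Step 6: 1 trees catch fire, 2 burn out
  .....
  .....
  .....
  .....
  .F...

.....
.....
.....
.....
.F...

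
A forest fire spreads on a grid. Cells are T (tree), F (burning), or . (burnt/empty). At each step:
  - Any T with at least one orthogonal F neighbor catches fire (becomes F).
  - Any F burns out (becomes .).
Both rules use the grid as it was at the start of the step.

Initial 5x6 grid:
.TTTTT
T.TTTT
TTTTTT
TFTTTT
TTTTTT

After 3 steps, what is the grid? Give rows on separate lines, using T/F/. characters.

Step 1: 4 trees catch fire, 1 burn out
  .TTTTT
  T.TTTT
  TFTTTT
  F.FTTT
  TFTTTT
Step 2: 5 trees catch fire, 4 burn out
  .TTTTT
  T.TTTT
  F.FTTT
  ...FTT
  F.FTTT
Step 3: 5 trees catch fire, 5 burn out
  .TTTTT
  F.FTTT
  ...FTT
  ....FT
  ...FTT

.TTTTT
F.FTTT
...FTT
....FT
...FTT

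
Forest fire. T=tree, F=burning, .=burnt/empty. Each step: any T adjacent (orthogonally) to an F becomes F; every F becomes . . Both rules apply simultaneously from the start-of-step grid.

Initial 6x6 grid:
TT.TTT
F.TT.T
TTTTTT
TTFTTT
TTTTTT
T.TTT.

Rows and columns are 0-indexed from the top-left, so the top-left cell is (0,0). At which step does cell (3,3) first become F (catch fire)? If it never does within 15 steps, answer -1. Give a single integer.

Step 1: cell (3,3)='F' (+6 fires, +2 burnt)
  -> target ignites at step 1
Step 2: cell (3,3)='.' (+9 fires, +6 burnt)
Step 3: cell (3,3)='.' (+6 fires, +9 burnt)
Step 4: cell (3,3)='.' (+5 fires, +6 burnt)
Step 5: cell (3,3)='.' (+2 fires, +5 burnt)
Step 6: cell (3,3)='.' (+1 fires, +2 burnt)
Step 7: cell (3,3)='.' (+0 fires, +1 burnt)
  fire out at step 7

1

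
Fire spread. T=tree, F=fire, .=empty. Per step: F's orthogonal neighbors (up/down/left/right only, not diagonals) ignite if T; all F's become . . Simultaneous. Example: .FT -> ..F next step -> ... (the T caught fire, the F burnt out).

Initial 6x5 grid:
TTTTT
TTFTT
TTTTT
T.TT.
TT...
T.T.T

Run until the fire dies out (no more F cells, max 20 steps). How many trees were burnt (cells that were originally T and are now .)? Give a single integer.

Answer: 20

Derivation:
Step 1: +4 fires, +1 burnt (F count now 4)
Step 2: +7 fires, +4 burnt (F count now 7)
Step 3: +5 fires, +7 burnt (F count now 5)
Step 4: +1 fires, +5 burnt (F count now 1)
Step 5: +1 fires, +1 burnt (F count now 1)
Step 6: +2 fires, +1 burnt (F count now 2)
Step 7: +0 fires, +2 burnt (F count now 0)
Fire out after step 7
Initially T: 22, now '.': 28
Total burnt (originally-T cells now '.'): 20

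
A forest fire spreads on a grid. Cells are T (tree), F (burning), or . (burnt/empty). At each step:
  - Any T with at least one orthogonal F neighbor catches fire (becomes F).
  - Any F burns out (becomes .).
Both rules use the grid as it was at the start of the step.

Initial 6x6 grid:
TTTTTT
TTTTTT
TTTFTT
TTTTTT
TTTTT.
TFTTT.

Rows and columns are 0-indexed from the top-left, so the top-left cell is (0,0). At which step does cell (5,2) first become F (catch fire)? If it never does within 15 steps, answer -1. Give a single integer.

Step 1: cell (5,2)='F' (+7 fires, +2 burnt)
  -> target ignites at step 1
Step 2: cell (5,2)='.' (+12 fires, +7 burnt)
Step 3: cell (5,2)='.' (+9 fires, +12 burnt)
Step 4: cell (5,2)='.' (+3 fires, +9 burnt)
Step 5: cell (5,2)='.' (+1 fires, +3 burnt)
Step 6: cell (5,2)='.' (+0 fires, +1 burnt)
  fire out at step 6

1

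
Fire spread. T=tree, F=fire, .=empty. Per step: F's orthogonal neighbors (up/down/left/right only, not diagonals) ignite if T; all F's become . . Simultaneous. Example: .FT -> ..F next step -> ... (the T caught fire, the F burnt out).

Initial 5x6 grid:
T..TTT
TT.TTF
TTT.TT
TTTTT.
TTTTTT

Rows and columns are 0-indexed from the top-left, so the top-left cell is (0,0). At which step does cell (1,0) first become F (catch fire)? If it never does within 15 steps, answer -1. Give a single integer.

Step 1: cell (1,0)='T' (+3 fires, +1 burnt)
Step 2: cell (1,0)='T' (+3 fires, +3 burnt)
Step 3: cell (1,0)='T' (+2 fires, +3 burnt)
Step 4: cell (1,0)='T' (+2 fires, +2 burnt)
Step 5: cell (1,0)='T' (+3 fires, +2 burnt)
Step 6: cell (1,0)='T' (+3 fires, +3 burnt)
Step 7: cell (1,0)='T' (+3 fires, +3 burnt)
Step 8: cell (1,0)='T' (+3 fires, +3 burnt)
Step 9: cell (1,0)='F' (+1 fires, +3 burnt)
  -> target ignites at step 9
Step 10: cell (1,0)='.' (+1 fires, +1 burnt)
Step 11: cell (1,0)='.' (+0 fires, +1 burnt)
  fire out at step 11

9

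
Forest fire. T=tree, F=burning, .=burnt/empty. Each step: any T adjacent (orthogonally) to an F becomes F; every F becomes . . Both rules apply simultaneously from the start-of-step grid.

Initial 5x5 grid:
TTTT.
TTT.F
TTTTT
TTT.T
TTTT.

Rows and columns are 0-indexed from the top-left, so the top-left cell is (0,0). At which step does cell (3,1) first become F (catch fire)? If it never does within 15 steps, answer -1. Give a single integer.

Step 1: cell (3,1)='T' (+1 fires, +1 burnt)
Step 2: cell (3,1)='T' (+2 fires, +1 burnt)
Step 3: cell (3,1)='T' (+1 fires, +2 burnt)
Step 4: cell (3,1)='T' (+3 fires, +1 burnt)
Step 5: cell (3,1)='F' (+5 fires, +3 burnt)
  -> target ignites at step 5
Step 6: cell (3,1)='.' (+6 fires, +5 burnt)
Step 7: cell (3,1)='.' (+2 fires, +6 burnt)
Step 8: cell (3,1)='.' (+0 fires, +2 burnt)
  fire out at step 8

5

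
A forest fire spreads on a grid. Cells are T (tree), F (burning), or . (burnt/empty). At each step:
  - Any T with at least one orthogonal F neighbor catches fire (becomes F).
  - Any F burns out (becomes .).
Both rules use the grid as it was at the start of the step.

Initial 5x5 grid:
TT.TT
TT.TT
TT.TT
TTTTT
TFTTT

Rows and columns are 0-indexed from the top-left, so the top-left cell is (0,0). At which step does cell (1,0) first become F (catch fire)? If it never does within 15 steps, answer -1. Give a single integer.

Step 1: cell (1,0)='T' (+3 fires, +1 burnt)
Step 2: cell (1,0)='T' (+4 fires, +3 burnt)
Step 3: cell (1,0)='T' (+4 fires, +4 burnt)
Step 4: cell (1,0)='F' (+4 fires, +4 burnt)
  -> target ignites at step 4
Step 5: cell (1,0)='.' (+3 fires, +4 burnt)
Step 6: cell (1,0)='.' (+2 fires, +3 burnt)
Step 7: cell (1,0)='.' (+1 fires, +2 burnt)
Step 8: cell (1,0)='.' (+0 fires, +1 burnt)
  fire out at step 8

4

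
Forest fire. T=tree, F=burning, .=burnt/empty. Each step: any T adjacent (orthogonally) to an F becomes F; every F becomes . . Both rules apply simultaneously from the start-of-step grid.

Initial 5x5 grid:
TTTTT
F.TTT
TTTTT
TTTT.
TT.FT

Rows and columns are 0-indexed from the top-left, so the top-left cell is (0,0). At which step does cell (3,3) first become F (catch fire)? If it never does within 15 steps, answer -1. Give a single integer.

Step 1: cell (3,3)='F' (+4 fires, +2 burnt)
  -> target ignites at step 1
Step 2: cell (3,3)='.' (+5 fires, +4 burnt)
Step 3: cell (3,3)='.' (+6 fires, +5 burnt)
Step 4: cell (3,3)='.' (+4 fires, +6 burnt)
Step 5: cell (3,3)='.' (+1 fires, +4 burnt)
Step 6: cell (3,3)='.' (+0 fires, +1 burnt)
  fire out at step 6

1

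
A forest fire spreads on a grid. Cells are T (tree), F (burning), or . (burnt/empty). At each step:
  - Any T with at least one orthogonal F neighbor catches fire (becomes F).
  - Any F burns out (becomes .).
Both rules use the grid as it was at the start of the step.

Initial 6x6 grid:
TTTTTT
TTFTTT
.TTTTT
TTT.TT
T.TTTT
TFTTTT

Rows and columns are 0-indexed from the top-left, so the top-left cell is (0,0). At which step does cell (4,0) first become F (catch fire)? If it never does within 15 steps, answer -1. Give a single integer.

Step 1: cell (4,0)='T' (+6 fires, +2 burnt)
Step 2: cell (4,0)='F' (+10 fires, +6 burnt)
  -> target ignites at step 2
Step 3: cell (4,0)='.' (+8 fires, +10 burnt)
Step 4: cell (4,0)='.' (+5 fires, +8 burnt)
Step 5: cell (4,0)='.' (+2 fires, +5 burnt)
Step 6: cell (4,0)='.' (+0 fires, +2 burnt)
  fire out at step 6

2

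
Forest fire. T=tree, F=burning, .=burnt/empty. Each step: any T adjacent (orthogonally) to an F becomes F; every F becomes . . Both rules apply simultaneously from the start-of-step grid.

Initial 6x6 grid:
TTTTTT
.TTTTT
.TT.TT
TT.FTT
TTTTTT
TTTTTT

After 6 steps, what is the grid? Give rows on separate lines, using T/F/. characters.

Step 1: 2 trees catch fire, 1 burn out
  TTTTTT
  .TTTTT
  .TT.TT
  TT..FT
  TTTFTT
  TTTTTT
Step 2: 5 trees catch fire, 2 burn out
  TTTTTT
  .TTTTT
  .TT.FT
  TT...F
  TTF.FT
  TTTFTT
Step 3: 6 trees catch fire, 5 burn out
  TTTTTT
  .TTTFT
  .TT..F
  TT....
  TF...F
  TTF.FT
Step 4: 7 trees catch fire, 6 burn out
  TTTTFT
  .TTF.F
  .TT...
  TF....
  F.....
  TF...F
Step 5: 6 trees catch fire, 7 burn out
  TTTF.F
  .TF...
  .FT...
  F.....
  ......
  F.....
Step 6: 3 trees catch fire, 6 burn out
  TTF...
  .F....
  ..F...
  ......
  ......
  ......

TTF...
.F....
..F...
......
......
......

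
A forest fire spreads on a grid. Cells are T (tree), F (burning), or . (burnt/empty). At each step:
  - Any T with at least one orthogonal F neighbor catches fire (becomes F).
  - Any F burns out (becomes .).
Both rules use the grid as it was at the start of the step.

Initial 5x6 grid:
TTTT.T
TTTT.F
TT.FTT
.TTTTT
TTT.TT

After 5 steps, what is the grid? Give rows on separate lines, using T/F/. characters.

Step 1: 5 trees catch fire, 2 burn out
  TTTT.F
  TTTF..
  TT..FF
  .TTFTT
  TTT.TT
Step 2: 5 trees catch fire, 5 burn out
  TTTF..
  TTF...
  TT....
  .TF.FF
  TTT.TT
Step 3: 6 trees catch fire, 5 burn out
  TTF...
  TF....
  TT....
  .F....
  TTF.FF
Step 4: 4 trees catch fire, 6 burn out
  TF....
  F.....
  TF....
  ......
  TF....
Step 5: 3 trees catch fire, 4 burn out
  F.....
  ......
  F.....
  ......
  F.....

F.....
......
F.....
......
F.....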